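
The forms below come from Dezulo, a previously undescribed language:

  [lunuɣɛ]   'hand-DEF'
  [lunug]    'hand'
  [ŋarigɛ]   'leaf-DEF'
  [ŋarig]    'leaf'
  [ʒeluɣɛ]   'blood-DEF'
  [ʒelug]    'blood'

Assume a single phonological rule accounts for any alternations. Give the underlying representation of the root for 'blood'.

'blood' shows [ɣ] ~ [g] at the end of the stem ([ʒeluɣɛ] vs [ʒelug]).
Compare 'leaf', with invariant [g] in [ŋarigɛ] and [ŋarig]: an analysis with underlying /g/ and a rule producing [ɣ] before the DEF suffix would wrongly predict alternation here too.
The underlying segment must be /ɣ/; voiced fricatives become stops word-finally, yielding [g] there.
Hence 'blood' is /ʒeluɣ/ underlyingly.

/ʒeluɣ/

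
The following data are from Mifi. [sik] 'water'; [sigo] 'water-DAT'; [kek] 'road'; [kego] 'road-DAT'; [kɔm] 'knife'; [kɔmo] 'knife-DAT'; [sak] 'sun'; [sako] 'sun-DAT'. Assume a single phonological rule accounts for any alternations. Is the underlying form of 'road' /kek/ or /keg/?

'road' shows [k] ~ [g] at the end of the stem ([kek] vs [kego]).
But 'sun' keeps [k] in both environments ([sak], [sako]), so there is no rule changing /k/ to [g] before the DAT suffix.
Therefore /g/ is basic and [k] is derived by word-final obstruent devoicing (voiced obstruents become voiceless word-finally).

/keg/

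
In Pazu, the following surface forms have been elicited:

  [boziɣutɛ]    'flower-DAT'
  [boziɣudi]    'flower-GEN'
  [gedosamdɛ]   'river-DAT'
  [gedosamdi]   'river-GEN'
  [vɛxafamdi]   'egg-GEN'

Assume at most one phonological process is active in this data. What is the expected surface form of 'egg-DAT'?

The DAT suffix surfaces as [-dɛ] and [-tɛ], depending on the final segment of the stem.
By contrast the GEN suffix keeps its initial [d] throughout — that segment must be underlying.
The DAT suffix is therefore /-tɛ/ underlyingly, with post-nasal voicing: voiceless stops become voiced after a nasal.
After 'egg', which ends in a nasal, the suffix surfaces as [-dɛ], giving [vɛxafamdɛ].

[vɛxafamdɛ]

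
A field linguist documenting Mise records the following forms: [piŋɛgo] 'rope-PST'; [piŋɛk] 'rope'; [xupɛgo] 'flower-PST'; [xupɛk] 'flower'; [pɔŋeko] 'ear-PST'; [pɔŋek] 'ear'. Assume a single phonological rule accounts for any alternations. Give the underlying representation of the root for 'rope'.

The stem for 'rope' ends in [g] in [piŋɛgo] but [k] in [piŋɛk].
If /k/ were underlying and a rule turned it into [g] before the PST suffix, 'ear' would also alternate; but it has [k] in both [pɔŋeko] and [pɔŋek].
Therefore /g/ is basic and [k] is derived by word-final obstruent devoicing (voiced obstruents become voiceless word-finally).

/piŋɛg/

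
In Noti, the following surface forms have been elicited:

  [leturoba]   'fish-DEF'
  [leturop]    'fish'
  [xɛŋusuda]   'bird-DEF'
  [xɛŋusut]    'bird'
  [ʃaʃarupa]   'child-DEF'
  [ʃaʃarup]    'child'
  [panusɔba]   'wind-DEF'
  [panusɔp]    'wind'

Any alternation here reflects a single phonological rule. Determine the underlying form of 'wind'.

/panusɔb/

'wind' shows [b] ~ [p] at the end of the stem ([panusɔba] vs [panusɔp]).
Compare 'child', with invariant [p] in [ʃaʃarupa] and [ʃaʃarup]: an analysis with underlying /p/ and a rule producing [b] before the DEF suffix would wrongly predict alternation here too.
Therefore /b/ is basic and [p] is derived by word-final obstruent devoicing (voiced obstruents become voiceless word-finally).
The underlying form of 'wind' is therefore /panusɔb/.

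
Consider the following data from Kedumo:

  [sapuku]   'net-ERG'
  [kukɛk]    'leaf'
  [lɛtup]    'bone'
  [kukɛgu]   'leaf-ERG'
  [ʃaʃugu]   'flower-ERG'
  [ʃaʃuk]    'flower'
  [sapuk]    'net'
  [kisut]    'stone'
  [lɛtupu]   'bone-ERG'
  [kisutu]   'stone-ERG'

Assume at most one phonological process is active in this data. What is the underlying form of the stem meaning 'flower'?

/ʃaʃug/

'flower' shows [g] ~ [k] at the end of the stem ([ʃaʃugu] vs [ʃaʃuk]).
If /k/ were underlying and a rule turned it into [g] before the ERG suffix, 'net' would also alternate; but it has [k] in both [sapuku] and [sapuk].
Therefore /g/ is basic and [k] is derived by word-final obstruent devoicing (voiced obstruents become voiceless word-finally).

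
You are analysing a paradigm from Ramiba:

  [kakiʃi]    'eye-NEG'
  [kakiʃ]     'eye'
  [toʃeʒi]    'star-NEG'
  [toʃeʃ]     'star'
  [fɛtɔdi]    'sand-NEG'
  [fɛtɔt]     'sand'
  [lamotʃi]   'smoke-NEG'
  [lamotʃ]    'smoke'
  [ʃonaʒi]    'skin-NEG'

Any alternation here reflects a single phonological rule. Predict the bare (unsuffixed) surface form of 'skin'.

[ʃonaʃ]

The stem for 'star' ends in [ʒ] in [toʃeʒi] but [ʃ] in [toʃeʃ].
If /ʃ/ were underlying and a rule turned it into [ʒ] before the NEG suffix, 'eye' would also alternate; but it has [ʃ] in both [kakiʃi] and [kakiʃ].
Therefore /ʒ/ is basic and [ʃ] is derived by word-final obstruent devoicing (voiced obstruents become voiceless word-finally).
From [ʃonaʒi] the stem 'skin' is /ʃonaʒ/; word-finally this yields [ʃonaʃ].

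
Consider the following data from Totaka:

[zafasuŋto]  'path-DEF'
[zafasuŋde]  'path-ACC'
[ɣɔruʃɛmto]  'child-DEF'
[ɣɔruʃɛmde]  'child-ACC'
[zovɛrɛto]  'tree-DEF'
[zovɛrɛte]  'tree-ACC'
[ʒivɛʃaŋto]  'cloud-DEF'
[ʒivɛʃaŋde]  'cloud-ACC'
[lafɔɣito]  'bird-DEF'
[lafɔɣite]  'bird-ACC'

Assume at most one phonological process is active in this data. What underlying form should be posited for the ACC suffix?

The ACC suffix surfaces as [-de] and [-te], depending on the final segment of the stem.
By contrast the DEF suffix keeps its initial [t] throughout — that segment must be underlying.
So the underlying form is /-de/, and voiced stops become voiceless after a vowel.

/-de/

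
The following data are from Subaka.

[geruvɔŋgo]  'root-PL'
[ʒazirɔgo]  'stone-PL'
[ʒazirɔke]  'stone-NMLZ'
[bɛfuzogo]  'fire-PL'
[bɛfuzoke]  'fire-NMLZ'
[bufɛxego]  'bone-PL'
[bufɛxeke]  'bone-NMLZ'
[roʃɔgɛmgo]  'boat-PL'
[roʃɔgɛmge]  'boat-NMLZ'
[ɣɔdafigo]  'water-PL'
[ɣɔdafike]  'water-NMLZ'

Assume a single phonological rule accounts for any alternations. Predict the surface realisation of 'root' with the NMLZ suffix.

[geruvɔŋge]

The NMLZ suffix surfaces as [-ge] and [-ke], depending on the final segment of the stem.
By contrast the PL suffix keeps its initial [g] throughout — that segment must be underlying.
So the underlying form is /-ke/, and voiceless stops become voiced after a nasal.
After 'root', which ends in a nasal, the suffix surfaces as [-ge], giving [geruvɔŋge].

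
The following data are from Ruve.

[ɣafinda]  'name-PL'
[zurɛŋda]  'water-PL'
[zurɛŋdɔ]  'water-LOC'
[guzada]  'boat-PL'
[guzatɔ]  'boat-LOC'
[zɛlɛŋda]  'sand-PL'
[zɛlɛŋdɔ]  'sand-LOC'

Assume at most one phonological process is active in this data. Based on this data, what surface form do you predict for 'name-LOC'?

[ɣafindɔ]

The LOC suffix surfaces as [-dɔ] and [-tɔ], depending on the final segment of the stem.
By contrast the PL suffix keeps its initial [d] throughout — that segment must be underlying.
The LOC suffix is therefore /-tɔ/ underlyingly, with post-nasal voicing: voiceless stops become voiced after a nasal.
After 'name', which ends in a nasal, the suffix surfaces as [-dɔ], giving [ɣafindɔ].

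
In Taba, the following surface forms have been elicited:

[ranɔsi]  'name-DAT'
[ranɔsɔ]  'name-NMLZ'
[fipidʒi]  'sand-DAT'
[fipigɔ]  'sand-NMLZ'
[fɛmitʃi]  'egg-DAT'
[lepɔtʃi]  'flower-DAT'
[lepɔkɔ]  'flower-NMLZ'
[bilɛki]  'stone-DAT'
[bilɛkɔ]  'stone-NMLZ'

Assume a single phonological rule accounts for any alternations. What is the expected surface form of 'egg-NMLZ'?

In [lepɔtʃi] and [lepɔkɔ] the final segment of 'flower' alternates: [tʃ] ~ [k].
But 'stone' keeps [k] in both environments ([bilɛki], [bilɛkɔ]), so there is no rule changing /k/ to [tʃ] before the DAT suffix.
The underlying segment must be /tʃ/; palato-alveolar /tʃ/ and /dʒ/ become [k] and [g] when no front vowel follows, yielding [k] there.
The one attested form of 'egg', [fɛmitʃi], shows underlying /fɛmitʃ/. Applying the same rule when no front vowel follows gives [fɛmikɔ].

[fɛmikɔ]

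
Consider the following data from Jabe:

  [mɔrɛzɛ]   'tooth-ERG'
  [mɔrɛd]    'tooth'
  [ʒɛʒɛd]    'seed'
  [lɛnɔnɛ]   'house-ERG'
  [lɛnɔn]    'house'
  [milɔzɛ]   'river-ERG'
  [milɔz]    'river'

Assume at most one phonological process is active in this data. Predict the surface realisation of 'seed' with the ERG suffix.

[ʒɛʒɛzɛ]

The stem for 'tooth' ends in [z] in [mɔrɛzɛ] but [d] in [mɔrɛd].
But 'river' keeps [z] in both environments ([milɔzɛ], [milɔz]), so there is no rule changing /z/ to [d] in isolation.
The alternation reflects intervocalic spirantization: voiced stops become fricatives between vowels. /d/ is underlying.
The one attested form of 'seed', [ʒɛʒɛd], shows underlying /ʒɛʒɛd/. Applying the same rule between vowels gives [ʒɛʒɛzɛ].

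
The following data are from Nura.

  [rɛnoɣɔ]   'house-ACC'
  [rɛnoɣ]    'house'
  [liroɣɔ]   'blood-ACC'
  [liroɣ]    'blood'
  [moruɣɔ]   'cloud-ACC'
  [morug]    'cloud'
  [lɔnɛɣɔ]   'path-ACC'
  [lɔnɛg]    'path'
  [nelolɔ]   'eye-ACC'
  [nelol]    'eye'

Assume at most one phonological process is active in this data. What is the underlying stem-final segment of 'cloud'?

/g/

'cloud' shows [ɣ] ~ [g] at the end of the stem ([moruɣɔ] vs [morug]).
But 'house' keeps [ɣ] in both environments ([rɛnoɣɔ], [rɛnoɣ]), so there is no rule changing /ɣ/ to [g] in isolation.
The alternation reflects intervocalic spirantization: voiced stops become fricatives between vowels. /g/ is underlying.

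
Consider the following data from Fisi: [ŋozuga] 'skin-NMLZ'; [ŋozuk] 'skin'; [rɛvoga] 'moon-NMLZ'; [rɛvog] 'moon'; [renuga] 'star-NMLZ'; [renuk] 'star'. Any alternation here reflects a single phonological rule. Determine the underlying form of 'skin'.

'skin' shows [g] ~ [k] at the end of the stem ([ŋozuga] vs [ŋozuk]).
But 'moon' keeps [g] in both environments ([rɛvoga], [rɛvog]), so there is no rule changing /g/ to [k] in isolation.
So /k/ is underlying, and a rule of intervocalic voicing — voiceless stops become voiced between vowels — gives [g].
Hence 'skin' is /ŋozuk/ underlyingly.

/ŋozuk/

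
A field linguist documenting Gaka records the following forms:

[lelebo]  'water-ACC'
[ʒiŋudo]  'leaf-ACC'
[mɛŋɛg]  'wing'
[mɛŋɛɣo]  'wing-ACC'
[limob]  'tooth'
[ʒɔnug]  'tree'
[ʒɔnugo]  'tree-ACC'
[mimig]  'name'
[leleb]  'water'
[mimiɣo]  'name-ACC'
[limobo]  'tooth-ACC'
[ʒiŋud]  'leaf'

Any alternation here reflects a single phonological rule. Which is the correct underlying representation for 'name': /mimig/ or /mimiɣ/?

In [mimiɣo] and [mimig] the final segment of 'name' alternates: [ɣ] ~ [g].
The stem 'tree' ([ʒɔnugo], [ʒɔnug]) shows [g] unchanged in both environments, so [g] cannot be basic with [ɣ] derived before the ACC suffix.
So /ɣ/ is underlying, and a rule of word-final hardening — voiced fricatives become stops word-finally — gives [g].

/mimiɣ/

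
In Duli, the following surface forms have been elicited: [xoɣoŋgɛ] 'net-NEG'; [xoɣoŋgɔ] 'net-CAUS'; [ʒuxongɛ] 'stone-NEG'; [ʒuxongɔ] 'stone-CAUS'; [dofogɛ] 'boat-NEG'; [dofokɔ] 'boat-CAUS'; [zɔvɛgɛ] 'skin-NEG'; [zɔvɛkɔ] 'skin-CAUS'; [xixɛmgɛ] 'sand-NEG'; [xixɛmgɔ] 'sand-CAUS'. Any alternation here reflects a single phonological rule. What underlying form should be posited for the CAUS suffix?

/-kɔ/

The CAUS suffix surfaces as [-gɔ] and [-kɔ], depending on the final segment of the stem.
By contrast the NEG suffix keeps its initial [g] throughout — that segment must be underlying.
So the underlying form is /-kɔ/, and voiceless stops become voiced after a nasal.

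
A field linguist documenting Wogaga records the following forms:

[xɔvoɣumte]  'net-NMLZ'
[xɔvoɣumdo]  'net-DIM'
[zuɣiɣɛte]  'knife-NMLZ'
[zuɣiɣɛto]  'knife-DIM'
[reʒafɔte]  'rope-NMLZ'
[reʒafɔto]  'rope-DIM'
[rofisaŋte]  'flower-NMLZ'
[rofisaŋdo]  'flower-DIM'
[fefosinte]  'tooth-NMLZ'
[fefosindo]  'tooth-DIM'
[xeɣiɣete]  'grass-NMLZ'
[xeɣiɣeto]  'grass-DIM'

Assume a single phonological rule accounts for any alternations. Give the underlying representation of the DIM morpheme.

/-do/

The DIM morpheme has two allomorphs, [-do] and [-to].
By contrast the NMLZ suffix keeps its initial [t] throughout — that segment must be underlying.
The DIM suffix is therefore /-do/ underlyingly, with post-vocalic devoicing: voiced stops become voiceless after a vowel.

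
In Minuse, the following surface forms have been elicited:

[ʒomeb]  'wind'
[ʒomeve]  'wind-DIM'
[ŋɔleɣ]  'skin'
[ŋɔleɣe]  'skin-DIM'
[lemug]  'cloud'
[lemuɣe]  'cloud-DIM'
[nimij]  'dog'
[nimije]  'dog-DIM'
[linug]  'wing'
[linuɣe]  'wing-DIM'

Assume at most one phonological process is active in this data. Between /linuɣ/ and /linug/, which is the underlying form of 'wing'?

The stem for 'wing' ends in [g] in [linug] but [ɣ] in [linuɣe].
Compare 'skin', with invariant [ɣ] in [ŋɔleɣ] and [ŋɔleɣe]: an analysis with underlying /ɣ/ and a rule producing [g] in isolation would wrongly predict alternation here too.
The alternation reflects intervocalic spirantization: voiced stops become fricatives between vowels. /g/ is underlying.

/linug/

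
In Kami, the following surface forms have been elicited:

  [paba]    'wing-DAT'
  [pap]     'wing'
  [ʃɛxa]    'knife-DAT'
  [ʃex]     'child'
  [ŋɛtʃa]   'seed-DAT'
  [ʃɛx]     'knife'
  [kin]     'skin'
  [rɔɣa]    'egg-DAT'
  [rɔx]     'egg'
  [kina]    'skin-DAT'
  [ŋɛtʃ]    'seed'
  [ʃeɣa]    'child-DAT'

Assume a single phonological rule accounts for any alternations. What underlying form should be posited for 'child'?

The stem for 'child' ends in [ɣ] in [ʃeɣa] but [x] in [ʃex].
If /x/ were underlying and a rule turned it into [ɣ] before the DAT suffix, 'knife' would also alternate; but it has [x] in both [ʃɛxa] and [ʃɛx].
The underlying segment must be /ɣ/; voiced obstruents become voiceless word-finally, yielding [x] there.

/ʃeɣ/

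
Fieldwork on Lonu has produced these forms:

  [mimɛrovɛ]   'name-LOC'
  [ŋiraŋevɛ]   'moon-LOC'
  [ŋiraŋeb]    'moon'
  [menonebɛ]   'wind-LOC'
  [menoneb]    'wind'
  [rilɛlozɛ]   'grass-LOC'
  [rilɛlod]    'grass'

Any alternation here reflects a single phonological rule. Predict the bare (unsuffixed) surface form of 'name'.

'moon' shows [v] ~ [b] at the end of the stem ([ŋiraŋevɛ] vs [ŋiraŋeb]).
Compare 'wind', with invariant [b] in [menonebɛ] and [menoneb]: an analysis with underlying /b/ and a rule producing [v] before the LOC suffix would wrongly predict alternation here too.
The underlying segment must be /v/; voiced fricatives become stops word-finally, yielding [b] there.
The one attested form of 'name', [mimɛrovɛ], shows underlying /mimɛrov/. Applying the same rule word-finally gives [mimɛrob].

[mimɛrob]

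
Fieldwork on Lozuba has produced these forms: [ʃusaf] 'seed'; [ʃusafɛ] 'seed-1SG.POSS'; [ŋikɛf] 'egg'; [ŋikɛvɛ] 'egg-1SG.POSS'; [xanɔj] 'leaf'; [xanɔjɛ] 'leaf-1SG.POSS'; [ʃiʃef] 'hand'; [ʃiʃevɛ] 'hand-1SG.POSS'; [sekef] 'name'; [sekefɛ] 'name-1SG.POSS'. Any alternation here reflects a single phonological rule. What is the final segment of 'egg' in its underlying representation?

In [ŋikɛf] and [ŋikɛvɛ] the final segment of 'egg' alternates: [f] ~ [v].
Compare 'seed', with invariant [f] in [ʃusaf] and [ʃusafɛ]: an analysis with underlying /f/ and a rule producing [v] before the 1SG.POSS suffix would wrongly predict alternation here too.
Therefore /v/ is basic and [f] is derived by word-final obstruent devoicing (voiced obstruents become voiceless word-finally).

/v/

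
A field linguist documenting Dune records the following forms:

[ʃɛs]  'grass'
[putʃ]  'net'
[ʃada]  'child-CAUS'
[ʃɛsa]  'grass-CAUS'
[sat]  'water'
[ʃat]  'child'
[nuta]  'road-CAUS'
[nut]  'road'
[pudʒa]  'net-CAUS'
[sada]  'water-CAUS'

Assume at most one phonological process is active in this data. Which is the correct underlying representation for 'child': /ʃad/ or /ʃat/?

The stem for 'child' ends in [d] in [ʃada] but [t] in [ʃat].
Compare 'road', with invariant [t] in [nuta] and [nut]: an analysis with underlying /t/ and a rule producing [d] before the CAUS suffix would wrongly predict alternation here too.
The alternation reflects word-final obstruent devoicing: voiced obstruents become voiceless word-finally. /d/ is underlying.

/ʃad/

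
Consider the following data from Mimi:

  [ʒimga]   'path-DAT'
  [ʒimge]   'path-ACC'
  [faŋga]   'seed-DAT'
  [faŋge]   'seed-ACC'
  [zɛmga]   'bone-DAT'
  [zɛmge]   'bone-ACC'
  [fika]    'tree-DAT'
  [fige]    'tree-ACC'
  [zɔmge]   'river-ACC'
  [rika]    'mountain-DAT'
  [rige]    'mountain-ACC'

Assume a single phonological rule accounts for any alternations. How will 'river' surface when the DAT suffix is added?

[zɔmga]

The DAT suffix surfaces as [-ga] and [-ka], depending on the final segment of the stem.
By contrast the ACC suffix keeps its initial [g] throughout — that segment must be underlying.
So the underlying form is /-ka/, and voiceless stops become voiced after a nasal.
After 'river', which ends in a nasal, the suffix surfaces as [-ga], giving [zɔmga].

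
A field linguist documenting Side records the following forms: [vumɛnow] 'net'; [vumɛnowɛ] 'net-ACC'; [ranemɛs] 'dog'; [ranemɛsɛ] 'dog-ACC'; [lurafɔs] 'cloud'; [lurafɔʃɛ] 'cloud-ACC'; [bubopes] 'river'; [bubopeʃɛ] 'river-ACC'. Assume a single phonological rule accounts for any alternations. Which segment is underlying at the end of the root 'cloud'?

The root 'cloud' surfaces as [lurafɔs] and [lurafɔʃɛ], with a stem-final [s] ~ [ʃ] alternation.
The stem 'dog' ([ranemɛs], [ranemɛsɛ]) shows [s] unchanged in both environments, so [s] cannot be basic with [ʃ] derived before the ACC suffix.
Therefore /ʃ/ is basic and [s] is derived by depalatalization (palato-alveolar /ʃ/ becomes [s] when no front vowel follows).

/ʃ/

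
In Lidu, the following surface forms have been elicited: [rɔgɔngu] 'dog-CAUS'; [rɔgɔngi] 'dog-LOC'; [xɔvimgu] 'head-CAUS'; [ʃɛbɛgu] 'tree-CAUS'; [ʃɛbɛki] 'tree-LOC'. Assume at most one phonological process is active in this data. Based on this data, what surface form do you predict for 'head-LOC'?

[xɔvimgi]

The LOC morpheme has two allomorphs, [-gi] and [-ki].
By contrast the CAUS suffix keeps its initial [g] throughout — that segment must be underlying.
The LOC suffix is therefore /-ki/ underlyingly, with post-nasal voicing: voiceless stops become voiced after a nasal.
After 'head', which ends in a nasal, the suffix surfaces as [-gi], giving [xɔvimgi].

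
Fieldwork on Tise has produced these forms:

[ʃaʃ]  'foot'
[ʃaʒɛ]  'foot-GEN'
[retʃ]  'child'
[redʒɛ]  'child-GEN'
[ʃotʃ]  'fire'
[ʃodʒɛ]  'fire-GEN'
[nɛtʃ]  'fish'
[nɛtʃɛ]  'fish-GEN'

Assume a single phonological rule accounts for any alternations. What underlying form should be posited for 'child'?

/redʒ/

'child' shows [tʃ] ~ [dʒ] at the end of the stem ([retʃ] vs [redʒɛ]).
But 'fish' keeps [tʃ] in both environments ([nɛtʃ], [nɛtʃɛ]), so there is no rule changing /tʃ/ to [dʒ] before the GEN suffix.
So /dʒ/ is underlying, and a rule of word-final obstruent devoicing — voiced obstruents become voiceless word-finally — gives [tʃ].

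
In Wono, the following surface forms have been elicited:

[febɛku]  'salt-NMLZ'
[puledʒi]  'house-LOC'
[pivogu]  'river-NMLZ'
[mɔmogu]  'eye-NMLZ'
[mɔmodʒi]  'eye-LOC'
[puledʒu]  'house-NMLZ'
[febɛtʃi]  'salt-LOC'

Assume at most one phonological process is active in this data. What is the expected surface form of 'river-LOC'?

[pivodʒi]

'eye' shows [dʒ] ~ [g] at the end of the stem ([mɔmodʒi] vs [mɔmogu]).
Compare 'house', with invariant [dʒ] in [puledʒi] and [puledʒu]: an analysis with underlying /dʒ/ and a rule producing [g] before the NMLZ suffix would wrongly predict alternation here too.
The alternation reflects palatalization before a front vowel: /k/ and /g/ become palato-alveolar [tʃ] and [dʒ] before a front vowel. /g/ is underlying.
The one attested form of 'river', [pivogu], shows underlying /pivog/. Applying the same rule before a front vowel gives [pivodʒi].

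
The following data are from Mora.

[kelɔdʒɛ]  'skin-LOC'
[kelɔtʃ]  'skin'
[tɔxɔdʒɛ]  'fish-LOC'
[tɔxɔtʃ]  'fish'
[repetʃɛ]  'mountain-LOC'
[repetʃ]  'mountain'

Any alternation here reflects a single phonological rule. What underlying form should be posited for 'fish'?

/tɔxɔdʒ/

'fish' shows [dʒ] ~ [tʃ] at the end of the stem ([tɔxɔdʒɛ] vs [tɔxɔtʃ]).
If /tʃ/ were underlying and a rule turned it into [dʒ] before the LOC suffix, 'mountain' would also alternate; but it has [tʃ] in both [repetʃɛ] and [repetʃ].
The underlying segment must be /dʒ/; voiced obstruents become voiceless word-finally, yielding [tʃ] there.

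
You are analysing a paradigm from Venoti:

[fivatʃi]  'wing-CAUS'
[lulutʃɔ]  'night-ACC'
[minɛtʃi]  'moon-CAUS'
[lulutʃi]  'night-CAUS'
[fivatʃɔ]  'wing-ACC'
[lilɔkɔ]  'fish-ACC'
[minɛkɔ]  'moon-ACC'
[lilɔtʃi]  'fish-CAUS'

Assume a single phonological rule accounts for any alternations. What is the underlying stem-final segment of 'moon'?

/k/

In [minɛkɔ] and [minɛtʃi] the final segment of 'moon' alternates: [k] ~ [tʃ].
The stem 'night' ([lulutʃɔ], [lulutʃi]) shows [tʃ] unchanged in both environments, so [tʃ] cannot be basic with [k] derived before the ACC suffix.
The underlying segment must be /k/; /k/ becomes palato-alveolar [tʃ] before a front vowel, yielding [tʃ] there.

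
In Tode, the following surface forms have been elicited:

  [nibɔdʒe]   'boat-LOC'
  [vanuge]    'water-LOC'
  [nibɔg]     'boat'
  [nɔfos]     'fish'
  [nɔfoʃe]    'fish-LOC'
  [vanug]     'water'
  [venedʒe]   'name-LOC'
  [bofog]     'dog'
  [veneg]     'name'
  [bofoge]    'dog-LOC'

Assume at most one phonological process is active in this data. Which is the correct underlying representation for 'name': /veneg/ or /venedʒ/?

In [venedʒe] and [veneg] the final segment of 'name' alternates: [dʒ] ~ [g].
The stem 'dog' ([bofoge], [bofog]) shows [g] unchanged in both environments, so [g] cannot be basic with [dʒ] derived before the LOC suffix.
Therefore /dʒ/ is basic and [g] is derived by depalatalization (palato-alveolar /dʒ/ and /ʃ/ become [g] and [s] when no front vowel follows).

/venedʒ/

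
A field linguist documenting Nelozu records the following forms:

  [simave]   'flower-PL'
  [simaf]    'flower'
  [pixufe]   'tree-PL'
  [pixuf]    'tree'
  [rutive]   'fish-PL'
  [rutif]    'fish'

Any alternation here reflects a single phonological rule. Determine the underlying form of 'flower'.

In [simave] and [simaf] the final segment of 'flower' alternates: [v] ~ [f].
But 'tree' keeps [f] in both environments ([pixufe], [pixuf]), so there is no rule changing /f/ to [v] before the PL suffix.
The alternation reflects word-final obstruent devoicing: voiced obstruents become voiceless word-finally. /v/ is underlying.

/simav/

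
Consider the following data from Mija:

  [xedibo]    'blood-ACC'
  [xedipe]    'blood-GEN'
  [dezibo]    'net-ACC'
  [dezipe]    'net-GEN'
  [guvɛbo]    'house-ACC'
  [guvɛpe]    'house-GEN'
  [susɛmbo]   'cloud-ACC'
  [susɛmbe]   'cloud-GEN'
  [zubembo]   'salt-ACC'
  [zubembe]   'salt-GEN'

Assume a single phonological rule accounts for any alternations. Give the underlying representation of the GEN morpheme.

/-pe/

The GEN suffix surfaces as [-be] and [-pe], depending on the final segment of the stem.
By contrast the ACC suffix keeps its initial [b] throughout — that segment must be underlying.
So the underlying form is /-pe/, and voiceless stops become voiced after a nasal.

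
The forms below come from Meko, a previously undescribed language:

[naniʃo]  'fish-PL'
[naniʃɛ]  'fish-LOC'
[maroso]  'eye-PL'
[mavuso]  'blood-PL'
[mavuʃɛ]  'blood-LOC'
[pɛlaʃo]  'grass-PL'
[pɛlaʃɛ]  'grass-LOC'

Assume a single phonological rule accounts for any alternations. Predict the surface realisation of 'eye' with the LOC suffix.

The stem for 'blood' ends in [s] in [mavuso] but [ʃ] in [mavuʃɛ].
Compare 'grass', with invariant [ʃ] in [pɛlaʃo] and [pɛlaʃɛ]: an analysis with underlying /ʃ/ and a rule producing [s] before the PL suffix would wrongly predict alternation here too.
So /s/ is underlying, and a rule of palatalization before a front vowel — /s/ becomes palato-alveolar [ʃ] before a front vowel — gives [ʃ].
From [maroso] the stem 'eye' is /maros/; before a front vowel this yields [maroʃɛ].

[maroʃɛ]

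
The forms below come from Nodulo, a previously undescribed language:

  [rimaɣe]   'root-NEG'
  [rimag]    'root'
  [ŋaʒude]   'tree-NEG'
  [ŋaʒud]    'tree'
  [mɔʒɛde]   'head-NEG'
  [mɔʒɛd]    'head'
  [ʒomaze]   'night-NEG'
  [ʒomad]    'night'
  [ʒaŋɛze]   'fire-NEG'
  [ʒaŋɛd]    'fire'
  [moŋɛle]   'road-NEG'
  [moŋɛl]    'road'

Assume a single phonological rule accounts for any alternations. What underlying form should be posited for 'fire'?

/ʒaŋɛz/

'fire' shows [z] ~ [d] at the end of the stem ([ʒaŋɛze] vs [ʒaŋɛd]).
The stem 'head' ([mɔʒɛde], [mɔʒɛd]) shows [d] unchanged in both environments, so [d] cannot be basic with [z] derived before the NEG suffix.
The underlying segment must be /z/; voiced fricatives become stops word-finally, yielding [d] there.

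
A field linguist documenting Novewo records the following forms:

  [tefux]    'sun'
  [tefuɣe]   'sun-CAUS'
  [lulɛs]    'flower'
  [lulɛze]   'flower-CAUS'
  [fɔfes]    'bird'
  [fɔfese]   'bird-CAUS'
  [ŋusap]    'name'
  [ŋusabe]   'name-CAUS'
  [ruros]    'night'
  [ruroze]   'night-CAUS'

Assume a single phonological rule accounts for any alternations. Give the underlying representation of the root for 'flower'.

/lulɛz/

'flower' shows [s] ~ [z] at the end of the stem ([lulɛs] vs [lulɛze]).
If /s/ were underlying and a rule turned it into [z] before the CAUS suffix, 'bird' would also alternate; but it has [s] in both [fɔfes] and [fɔfese].
The underlying segment must be /z/; voiced obstruents become voiceless word-finally, yielding [s] there.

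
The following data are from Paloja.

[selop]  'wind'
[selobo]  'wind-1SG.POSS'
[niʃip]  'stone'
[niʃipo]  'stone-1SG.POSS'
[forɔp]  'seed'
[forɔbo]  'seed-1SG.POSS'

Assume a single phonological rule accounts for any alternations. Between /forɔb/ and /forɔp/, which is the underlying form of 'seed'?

In [forɔp] and [forɔbo] the final segment of 'seed' alternates: [p] ~ [b].
The stem 'stone' ([niʃip], [niʃipo]) shows [p] unchanged in both environments, so [p] cannot be basic with [b] derived before the 1SG.POSS suffix.
The underlying segment must be /b/; voiced obstruents become voiceless word-finally, yielding [p] there.

/forɔb/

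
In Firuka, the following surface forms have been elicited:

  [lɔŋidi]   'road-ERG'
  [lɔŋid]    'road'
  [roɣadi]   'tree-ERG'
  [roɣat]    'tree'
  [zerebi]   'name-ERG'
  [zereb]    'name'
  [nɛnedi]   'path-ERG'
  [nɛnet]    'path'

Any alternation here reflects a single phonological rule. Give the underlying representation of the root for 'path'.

/nɛnet/

'path' shows [d] ~ [t] at the end of the stem ([nɛnedi] vs [nɛnet]).
The stem 'road' ([lɔŋidi], [lɔŋid]) shows [d] unchanged in both environments, so [d] cannot be basic with [t] derived in isolation.
So /t/ is underlying, and a rule of intervocalic voicing — voiceless stops become voiced between vowels — gives [d].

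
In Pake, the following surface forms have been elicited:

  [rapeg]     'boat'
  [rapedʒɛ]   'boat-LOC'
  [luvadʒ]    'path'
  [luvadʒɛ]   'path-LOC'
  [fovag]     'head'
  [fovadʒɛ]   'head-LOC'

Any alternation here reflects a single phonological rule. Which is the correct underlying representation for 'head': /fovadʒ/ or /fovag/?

/fovag/

In [fovag] and [fovadʒɛ] the final segment of 'head' alternates: [g] ~ [dʒ].
The stem 'path' ([luvadʒ], [luvadʒɛ]) shows [dʒ] unchanged in both environments, so [dʒ] cannot be basic with [g] derived in isolation.
The underlying segment must be /g/; /g/ becomes palato-alveolar [dʒ] before a front vowel, yielding [dʒ] there.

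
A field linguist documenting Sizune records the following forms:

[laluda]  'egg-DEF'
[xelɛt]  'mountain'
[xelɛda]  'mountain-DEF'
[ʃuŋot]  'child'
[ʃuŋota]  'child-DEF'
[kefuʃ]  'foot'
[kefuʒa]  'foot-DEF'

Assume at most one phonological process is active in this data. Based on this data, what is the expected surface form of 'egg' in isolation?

The root 'mountain' surfaces as [xelɛt] and [xelɛda], with a stem-final [t] ~ [d] alternation.
Compare 'child', with invariant [t] in [ʃuŋot] and [ʃuŋota]: an analysis with underlying /t/ and a rule producing [d] before the DEF suffix would wrongly predict alternation here too.
So /d/ is underlying, and a rule of word-final obstruent devoicing — voiced obstruents become voiceless word-finally — gives [t].
From [laluda] the stem 'egg' is /lalud/; word-finally this yields [lalut].

[lalut]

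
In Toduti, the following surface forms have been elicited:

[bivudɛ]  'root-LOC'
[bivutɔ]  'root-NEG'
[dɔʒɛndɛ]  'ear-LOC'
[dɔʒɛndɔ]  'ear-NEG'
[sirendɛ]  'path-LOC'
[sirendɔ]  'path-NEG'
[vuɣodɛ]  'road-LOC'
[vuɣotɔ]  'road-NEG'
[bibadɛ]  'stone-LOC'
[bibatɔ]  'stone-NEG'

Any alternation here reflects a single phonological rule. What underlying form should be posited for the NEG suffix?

The NEG morpheme has two allomorphs, [-dɔ] and [-tɔ].
By contrast the LOC suffix keeps its initial [d] throughout — that segment must be underlying.
So the underlying form is /-tɔ/, and voiceless stops become voiced after a nasal.

/-tɔ/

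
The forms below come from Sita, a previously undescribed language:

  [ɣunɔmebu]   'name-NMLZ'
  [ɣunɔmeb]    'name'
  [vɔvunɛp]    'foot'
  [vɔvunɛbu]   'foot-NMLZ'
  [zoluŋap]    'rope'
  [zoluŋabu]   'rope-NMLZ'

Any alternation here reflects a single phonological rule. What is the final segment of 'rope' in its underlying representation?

The stem for 'rope' ends in [b] in [zoluŋabu] but [p] in [zoluŋap].
If /b/ were underlying and a rule turned it into [p] in isolation, 'name' would also alternate; but it has [b] in both [ɣunɔmebu] and [ɣunɔmeb].
Therefore /p/ is basic and [b] is derived by intervocalic voicing (voiceless stops become voiced between vowels).

/p/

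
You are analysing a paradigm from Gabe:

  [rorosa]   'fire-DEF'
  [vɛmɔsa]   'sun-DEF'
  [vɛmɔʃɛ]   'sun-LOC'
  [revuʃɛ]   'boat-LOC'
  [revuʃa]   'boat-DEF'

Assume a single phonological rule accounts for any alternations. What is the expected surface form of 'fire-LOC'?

[roroʃɛ]

The root 'sun' surfaces as [vɛmɔsa] and [vɛmɔʃɛ], with a stem-final [s] ~ [ʃ] alternation.
Compare 'boat', with invariant [ʃ] in [revuʃa] and [revuʃɛ]: an analysis with underlying /ʃ/ and a rule producing [s] before the DEF suffix would wrongly predict alternation here too.
The alternation reflects palatalization before a front vowel: /s/ becomes palato-alveolar [ʃ] before a front vowel. /s/ is underlying.
From [rorosa] the stem 'fire' is /roros/; before a front vowel this yields [roroʃɛ].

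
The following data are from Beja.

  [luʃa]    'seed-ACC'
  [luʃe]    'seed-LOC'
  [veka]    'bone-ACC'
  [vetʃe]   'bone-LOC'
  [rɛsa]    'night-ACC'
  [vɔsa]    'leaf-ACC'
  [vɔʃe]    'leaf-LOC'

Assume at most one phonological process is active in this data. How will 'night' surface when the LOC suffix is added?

'leaf' shows [s] ~ [ʃ] at the end of the stem ([vɔsa] vs [vɔʃe]).
If /ʃ/ were underlying and a rule turned it into [s] before the ACC suffix, 'seed' would also alternate; but it has [ʃ] in both [luʃa] and [luʃe].
The alternation reflects palatalization before a front vowel: /k/ and /s/ become palato-alveolar [tʃ] and [ʃ] before a front vowel. /s/ is underlying.
From [rɛsa] the stem 'night' is /rɛs/; before a front vowel this yields [rɛʃe].

[rɛʃe]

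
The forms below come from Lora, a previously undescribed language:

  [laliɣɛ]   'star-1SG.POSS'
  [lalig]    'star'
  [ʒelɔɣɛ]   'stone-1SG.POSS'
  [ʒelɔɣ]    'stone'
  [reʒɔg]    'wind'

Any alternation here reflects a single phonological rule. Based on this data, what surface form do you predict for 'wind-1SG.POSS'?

[reʒɔɣɛ]

The root 'star' surfaces as [laliɣɛ] and [lalig], with a stem-final [ɣ] ~ [g] alternation.
If /ɣ/ were underlying and a rule turned it into [g] in isolation, 'stone' would also alternate; but it has [ɣ] in both [ʒelɔɣɛ] and [ʒelɔɣ].
The alternation reflects intervocalic spirantization: voiced stops become fricatives between vowels. /g/ is underlying.
The one attested form of 'wind', [reʒɔg], shows underlying /reʒɔg/. Applying the same rule between vowels gives [reʒɔɣɛ].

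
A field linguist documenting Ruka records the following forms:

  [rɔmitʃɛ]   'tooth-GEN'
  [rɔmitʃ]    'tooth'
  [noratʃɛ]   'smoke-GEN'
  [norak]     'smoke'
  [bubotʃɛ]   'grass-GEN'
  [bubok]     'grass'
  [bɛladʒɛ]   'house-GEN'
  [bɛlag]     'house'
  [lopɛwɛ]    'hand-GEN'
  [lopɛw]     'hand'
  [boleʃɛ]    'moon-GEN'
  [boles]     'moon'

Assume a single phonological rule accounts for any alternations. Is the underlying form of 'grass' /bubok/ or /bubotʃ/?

/bubok/

In [bubotʃɛ] and [bubok] the final segment of 'grass' alternates: [tʃ] ~ [k].
Compare 'tooth', with invariant [tʃ] in [rɔmitʃɛ] and [rɔmitʃ]: an analysis with underlying /tʃ/ and a rule producing [k] in isolation would wrongly predict alternation here too.
The underlying segment must be /k/; /k/, /g/ and /s/ become palato-alveolar [tʃ], [dʒ] and [ʃ] before a front vowel, yielding [tʃ] there.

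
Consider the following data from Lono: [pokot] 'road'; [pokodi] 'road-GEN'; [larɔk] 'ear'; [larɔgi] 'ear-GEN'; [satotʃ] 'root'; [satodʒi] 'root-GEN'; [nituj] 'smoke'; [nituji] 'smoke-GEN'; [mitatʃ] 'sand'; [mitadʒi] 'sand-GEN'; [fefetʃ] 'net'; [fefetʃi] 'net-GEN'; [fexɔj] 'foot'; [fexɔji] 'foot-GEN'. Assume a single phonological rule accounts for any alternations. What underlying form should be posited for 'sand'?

The stem for 'sand' ends in [tʃ] in [mitatʃ] but [dʒ] in [mitadʒi].
The stem 'net' ([fefetʃ], [fefetʃi]) shows [tʃ] unchanged in both environments, so [tʃ] cannot be basic with [dʒ] derived before the GEN suffix.
Therefore /dʒ/ is basic and [tʃ] is derived by word-final obstruent devoicing (voiced obstruents become voiceless word-finally).
So 'sand' = /mitadʒ/.

/mitadʒ/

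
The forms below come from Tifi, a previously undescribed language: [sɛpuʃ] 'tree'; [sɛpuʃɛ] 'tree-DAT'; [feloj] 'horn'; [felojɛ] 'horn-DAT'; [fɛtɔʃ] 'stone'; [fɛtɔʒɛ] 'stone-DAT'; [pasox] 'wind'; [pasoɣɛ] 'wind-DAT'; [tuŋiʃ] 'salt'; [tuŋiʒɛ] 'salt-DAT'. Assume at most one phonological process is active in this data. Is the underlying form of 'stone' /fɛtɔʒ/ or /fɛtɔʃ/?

The root 'stone' surfaces as [fɛtɔʃ] and [fɛtɔʒɛ], with a stem-final [ʃ] ~ [ʒ] alternation.
Compare 'tree', with invariant [ʃ] in [sɛpuʃ] and [sɛpuʃɛ]: an analysis with underlying /ʃ/ and a rule producing [ʒ] before the DAT suffix would wrongly predict alternation here too.
So /ʒ/ is underlying, and a rule of word-final obstruent devoicing — voiced obstruents become voiceless word-finally — gives [ʃ].

/fɛtɔʒ/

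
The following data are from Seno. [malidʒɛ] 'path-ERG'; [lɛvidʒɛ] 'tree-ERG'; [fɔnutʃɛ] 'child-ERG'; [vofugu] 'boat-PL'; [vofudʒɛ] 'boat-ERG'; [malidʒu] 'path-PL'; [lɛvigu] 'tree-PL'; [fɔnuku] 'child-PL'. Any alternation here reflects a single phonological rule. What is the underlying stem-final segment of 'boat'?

/g/

'boat' shows [g] ~ [dʒ] at the end of the stem ([vofugu] vs [vofudʒɛ]).
But 'path' keeps [dʒ] in both environments ([malidʒu], [malidʒɛ]), so there is no rule changing /dʒ/ to [g] before the PL suffix.
So /g/ is underlying, and a rule of palatalization before a front vowel — /k/ and /g/ become palato-alveolar [tʃ] and [dʒ] before a front vowel — gives [dʒ].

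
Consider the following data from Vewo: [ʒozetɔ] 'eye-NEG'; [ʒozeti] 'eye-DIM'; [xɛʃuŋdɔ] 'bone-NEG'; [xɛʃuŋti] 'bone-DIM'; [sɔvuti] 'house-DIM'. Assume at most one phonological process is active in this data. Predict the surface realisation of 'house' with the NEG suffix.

The NEG suffix surfaces as [-dɔ] and [-tɔ], depending on the final segment of the stem.
The DIM suffix, which begins with [t], is invariant after every stem; so [t] is not altered by any rule here.
The NEG suffix is therefore /-dɔ/ underlyingly, with post-vocalic devoicing: voiced stops become voiceless after a vowel.
After 'house', which ends in a vowel, the suffix surfaces as [-tɔ], giving [sɔvutɔ].

[sɔvutɔ]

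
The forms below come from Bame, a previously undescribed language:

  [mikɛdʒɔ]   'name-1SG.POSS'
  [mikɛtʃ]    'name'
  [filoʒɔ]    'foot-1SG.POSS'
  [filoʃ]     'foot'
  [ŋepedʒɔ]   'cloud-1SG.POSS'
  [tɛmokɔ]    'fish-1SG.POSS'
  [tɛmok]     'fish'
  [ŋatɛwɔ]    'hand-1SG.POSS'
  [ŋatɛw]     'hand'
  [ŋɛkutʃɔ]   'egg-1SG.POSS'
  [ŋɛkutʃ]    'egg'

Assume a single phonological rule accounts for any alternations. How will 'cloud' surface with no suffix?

[ŋepetʃ]

The stem for 'name' ends in [dʒ] in [mikɛdʒɔ] but [tʃ] in [mikɛtʃ].
The stem 'egg' ([ŋɛkutʃɔ], [ŋɛkutʃ]) shows [tʃ] unchanged in both environments, so [tʃ] cannot be basic with [dʒ] derived before the 1SG.POSS suffix.
Therefore /dʒ/ is basic and [tʃ] is derived by word-final obstruent devoicing (voiced obstruents become voiceless word-finally).
From [ŋepedʒɔ] the stem 'cloud' is /ŋepedʒ/; word-finally this yields [ŋepetʃ].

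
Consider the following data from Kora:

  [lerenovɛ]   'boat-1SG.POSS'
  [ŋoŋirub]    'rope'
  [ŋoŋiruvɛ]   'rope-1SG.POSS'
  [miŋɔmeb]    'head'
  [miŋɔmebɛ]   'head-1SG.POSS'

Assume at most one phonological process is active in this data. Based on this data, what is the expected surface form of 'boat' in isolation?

[lerenob]

The stem for 'rope' ends in [b] in [ŋoŋirub] but [v] in [ŋoŋiruvɛ].
Compare 'head', with invariant [b] in [miŋɔmeb] and [miŋɔmebɛ]: an analysis with underlying /b/ and a rule producing [v] before the 1SG.POSS suffix would wrongly predict alternation here too.
The alternation reflects word-final hardening: voiced fricatives become stops word-finally. /v/ is underlying.
The one attested form of 'boat', [lerenovɛ], shows underlying /lerenov/. Applying the same rule word-finally gives [lerenob].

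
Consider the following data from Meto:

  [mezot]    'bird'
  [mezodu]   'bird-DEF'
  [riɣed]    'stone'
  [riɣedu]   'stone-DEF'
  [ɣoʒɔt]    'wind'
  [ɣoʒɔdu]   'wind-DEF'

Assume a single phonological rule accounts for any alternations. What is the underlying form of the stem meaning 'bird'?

/mezot/

The root 'bird' surfaces as [mezot] and [mezodu], with a stem-final [t] ~ [d] alternation.
But 'stone' keeps [d] in both environments ([riɣed], [riɣedu]), so there is no rule changing /d/ to [t] in isolation.
Therefore /t/ is basic and [d] is derived by intervocalic voicing (voiceless stops become voiced between vowels).
The underlying form of 'bird' is therefore /mezot/.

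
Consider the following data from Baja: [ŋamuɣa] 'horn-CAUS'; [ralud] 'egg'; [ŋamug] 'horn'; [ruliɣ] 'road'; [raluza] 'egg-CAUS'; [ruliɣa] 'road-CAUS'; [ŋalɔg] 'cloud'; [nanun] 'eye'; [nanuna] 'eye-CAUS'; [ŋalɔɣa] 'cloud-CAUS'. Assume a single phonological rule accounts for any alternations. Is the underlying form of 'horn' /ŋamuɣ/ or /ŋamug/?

/ŋamug/

In [ŋamuɣa] and [ŋamug] the final segment of 'horn' alternates: [ɣ] ~ [g].
If /ɣ/ were underlying and a rule turned it into [g] in isolation, 'road' would also alternate; but it has [ɣ] in both [ruliɣa] and [ruliɣ].
So /g/ is underlying, and a rule of intervocalic spirantization — voiced stops become fricatives between vowels — gives [ɣ].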